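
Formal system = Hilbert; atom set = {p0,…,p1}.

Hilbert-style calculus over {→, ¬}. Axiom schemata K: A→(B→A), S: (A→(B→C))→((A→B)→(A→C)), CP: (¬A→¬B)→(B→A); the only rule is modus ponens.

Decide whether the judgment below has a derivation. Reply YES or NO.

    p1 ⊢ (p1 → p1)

Proof tree:
[MP] p1 ⊢ (p1 → p1)
  [K]  ⊢ (p1 → (p1 → p1))
  [MP] p1 ⊢ p1
    [MP] p1 ⊢ (p1 → p1)
      [K]  ⊢ (p1 → (p1 → p1))
      [Hyp] p1 ⊢ p1
    [Hyp] p1 ⊢ p1

Result: YES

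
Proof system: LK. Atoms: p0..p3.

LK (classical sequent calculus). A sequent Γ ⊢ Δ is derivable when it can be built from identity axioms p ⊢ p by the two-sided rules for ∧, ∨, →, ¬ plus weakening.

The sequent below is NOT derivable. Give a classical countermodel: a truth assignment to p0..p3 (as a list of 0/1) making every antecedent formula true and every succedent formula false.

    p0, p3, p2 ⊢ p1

Enumerate valuations to refute Γ ⊢ Δ:
  v=0000: Γ:[p0=F, p3=F, p2=F] Δ:[p1=F] refutes=False
  v=0001: Γ:[p0=F, p3=T, p2=F] Δ:[p1=F] refutes=False
  v=0010: Γ:[p0=F, p3=F, p2=T] Δ:[p1=F] refutes=False
  v=0011: Γ:[p0=F, p3=T, p2=T] Δ:[p1=F] refutes=False
  v=0100: Γ:[p0=F, p3=F, p2=F] Δ:[p1=T] refutes=False
  v=0101: Γ:[p0=F, p3=T, p2=F] Δ:[p1=T] refutes=False
  v=0110: Γ:[p0=F, p3=F, p2=T] Δ:[p1=T] refutes=False
  v=0111: Γ:[p0=F, p3=T, p2=T] Δ:[p1=T] refutes=False
  v=1000: Γ:[p0=T, p3=F, p2=F] Δ:[p1=F] refutes=False
  v=1001: Γ:[p0=T, p3=T, p2=F] Δ:[p1=F] refutes=False
  v=1010: Γ:[p0=T, p3=F, p2=T] Δ:[p1=F] refutes=False
  v=1011: Γ:[p0=T, p3=T, p2=T] Δ:[p1=F] refutes=True  ← countermodel

Result: [1, 0, 1, 1]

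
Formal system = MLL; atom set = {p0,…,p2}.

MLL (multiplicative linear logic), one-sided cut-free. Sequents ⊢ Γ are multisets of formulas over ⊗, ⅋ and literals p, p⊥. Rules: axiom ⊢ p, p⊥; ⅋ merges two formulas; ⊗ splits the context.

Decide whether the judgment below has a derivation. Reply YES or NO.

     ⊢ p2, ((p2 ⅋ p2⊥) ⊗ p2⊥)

Derivation (root first):
[⊗]  ⊢ p2, ((p2 ⅋ p2⊥) ⊗ p2⊥)
  [⅋]  ⊢ (p2 ⅋ p2⊥)
    [Ax]  ⊢ p2, p2⊥
  [Ax]  ⊢ p2, p2⊥

Result: YES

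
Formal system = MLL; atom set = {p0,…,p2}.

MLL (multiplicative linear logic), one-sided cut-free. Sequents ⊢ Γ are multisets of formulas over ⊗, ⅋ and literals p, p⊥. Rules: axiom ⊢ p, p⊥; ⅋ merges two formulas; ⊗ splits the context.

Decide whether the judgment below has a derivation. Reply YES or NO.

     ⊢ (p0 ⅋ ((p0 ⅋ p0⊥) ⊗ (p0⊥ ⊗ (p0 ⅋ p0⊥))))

Derivation trace:
[⅋]  ⊢ (p0 ⅋ ((p0 ⅋ p0⊥) ⊗ (p0⊥ ⊗ (p0 ⅋ p0⊥))))
  [⊗]  ⊢ p0, ((p0 ⅋ p0⊥) ⊗ (p0⊥ ⊗ (p0 ⅋ p0⊥)))
    [⅋]  ⊢ (p0 ⅋ p0⊥)
      [Ax]  ⊢ p0, p0⊥
    [⊗]  ⊢ p0, (p0⊥ ⊗ (p0 ⅋ p0⊥))
      [Ax]  ⊢ p0, p0⊥
      [⅋]  ⊢ (p0 ⅋ p0⊥)
        [Ax]  ⊢ p0, p0⊥

Result: YES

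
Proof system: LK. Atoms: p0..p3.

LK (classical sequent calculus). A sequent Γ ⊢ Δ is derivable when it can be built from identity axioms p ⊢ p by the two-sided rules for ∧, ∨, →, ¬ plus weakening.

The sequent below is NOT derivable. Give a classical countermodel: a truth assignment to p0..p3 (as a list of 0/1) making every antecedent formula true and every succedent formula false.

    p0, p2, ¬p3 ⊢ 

Search for a countermodel by truth-table:
  v=0000: Γ:[p0=F, p2=F, ¬p3=T] Δ:[] refutes=False
  v=0001: Γ:[p0=F, p2=F, ¬p3=F] Δ:[] refutes=False
  v=0010: Γ:[p0=F, p2=T, ¬p3=T] Δ:[] refutes=False
  v=0011: Γ:[p0=F, p2=T, ¬p3=F] Δ:[] refutes=False
  v=0100: Γ:[p0=F, p2=F, ¬p3=T] Δ:[] refutes=False
  v=0101: Γ:[p0=F, p2=F, ¬p3=F] Δ:[] refutes=False
  v=0110: Γ:[p0=F, p2=T, ¬p3=T] Δ:[] refutes=False
  v=0111: Γ:[p0=F, p2=T, ¬p3=F] Δ:[] refutes=False
  v=1000: Γ:[p0=T, p2=F, ¬p3=T] Δ:[] refutes=False
  v=1001: Γ:[p0=T, p2=F, ¬p3=F] Δ:[] refutes=False
  v=1010: Γ:[p0=T, p2=T, ¬p3=T] Δ:[] refutes=True  ← countermodel

Result: [1, 0, 1, 0]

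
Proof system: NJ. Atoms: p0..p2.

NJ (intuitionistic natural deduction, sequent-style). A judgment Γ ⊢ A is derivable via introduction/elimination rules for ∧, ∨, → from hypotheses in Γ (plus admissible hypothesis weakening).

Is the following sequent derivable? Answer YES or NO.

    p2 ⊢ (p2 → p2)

Derivation (root first):
[Wk] p2 ⊢ (p2 → p2)
  [→I]  ⊢ (p2 → p2)
    [Ax] p2 ⊢ p2

Result: YES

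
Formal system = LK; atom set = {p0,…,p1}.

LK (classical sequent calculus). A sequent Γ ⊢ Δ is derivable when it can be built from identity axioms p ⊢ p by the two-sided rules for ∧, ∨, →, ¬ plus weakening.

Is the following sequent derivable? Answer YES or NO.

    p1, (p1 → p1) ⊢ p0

Search for a countermodel by truth-table:
  v=00: Γ:[p1=F, (p1 → p1)=T] Δ:[p0=F] refutes=False
  v=01: Γ:[p1=T, (p1 → p1)=T] Δ:[p0=F] refutes=True  ← countermodel

Result: NO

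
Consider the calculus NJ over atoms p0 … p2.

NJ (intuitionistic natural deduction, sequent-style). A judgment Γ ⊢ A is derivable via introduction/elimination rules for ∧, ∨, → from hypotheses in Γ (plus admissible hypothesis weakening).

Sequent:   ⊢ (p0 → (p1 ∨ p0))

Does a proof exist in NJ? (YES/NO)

Derivation (root first):
[→I]  ⊢ (p0 → (p1 ∨ p0))
  [∨I₂] p0 ⊢ (p1 ∨ p0)
    [Ax] p0 ⊢ p0

Result: YES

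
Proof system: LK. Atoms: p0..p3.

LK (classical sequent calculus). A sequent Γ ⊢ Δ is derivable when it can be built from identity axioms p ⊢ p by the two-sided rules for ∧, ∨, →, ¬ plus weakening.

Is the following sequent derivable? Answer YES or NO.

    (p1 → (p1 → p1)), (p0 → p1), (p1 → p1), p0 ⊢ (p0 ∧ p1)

Derivation trace:
[∧R] (p1 → (p1 → p1)), (p0 → p1), (p1 → p1), p0 ⊢ (p0 ∧ p1)
  [Ax] p0 ⊢ p0
  [→L] (p0 → p1), (p1 → p1), p0, (p1 → (p1 → p1)) ⊢ p1
    [→L] (p0 → p1), p0, (p1 → p1) ⊢ p1
      [→L] p0, (p0 → p1) ⊢ p1
        [Ax] p0 ⊢ p0
        [Ax] p1 ⊢ p1
      [Ax] p1 ⊢ p1
    [→L] (p0 → p1), p0, (p1 → p1) ⊢ p1
      [→L] p0, (p0 → p1) ⊢ p1
        [Ax] p0 ⊢ p0
        [Ax] p1 ⊢ p1
      [Ax] p1 ⊢ p1

Result: YES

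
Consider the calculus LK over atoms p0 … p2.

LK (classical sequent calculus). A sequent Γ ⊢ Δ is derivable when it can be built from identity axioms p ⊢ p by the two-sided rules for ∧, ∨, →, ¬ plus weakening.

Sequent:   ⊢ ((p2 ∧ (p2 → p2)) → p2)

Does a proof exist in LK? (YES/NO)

Derivation (root first):
[→R]  ⊢ ((p2 ∧ (p2 → p2)) → p2)
  [∧L] (p2 ∧ (p2 → p2)) ⊢ p2
    [→L] p2, (p2 → p2) ⊢ p2
      [Ax] p2 ⊢ p2
      [Ax] p2 ⊢ p2

Result: YES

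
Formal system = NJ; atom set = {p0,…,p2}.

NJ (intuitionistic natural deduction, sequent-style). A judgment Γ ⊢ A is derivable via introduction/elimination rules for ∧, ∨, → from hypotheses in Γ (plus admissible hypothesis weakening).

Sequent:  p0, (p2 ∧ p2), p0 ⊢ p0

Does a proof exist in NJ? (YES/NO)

Derivation trace:
[Wk] p0, (p2 ∧ p2), p0 ⊢ p0
  [Wk] p0, (p2 ∧ p2) ⊢ p0
    [Ax] p0 ⊢ p0

Result: YES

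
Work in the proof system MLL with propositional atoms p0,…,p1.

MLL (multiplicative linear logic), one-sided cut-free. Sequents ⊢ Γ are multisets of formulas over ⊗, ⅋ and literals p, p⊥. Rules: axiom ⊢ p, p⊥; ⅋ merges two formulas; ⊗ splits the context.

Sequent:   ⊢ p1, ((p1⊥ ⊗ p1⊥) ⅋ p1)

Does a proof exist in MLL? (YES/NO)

Derivation trace:
[⅋]  ⊢ p1, ((p1⊥ ⊗ p1⊥) ⅋ p1)
  [⊗]  ⊢ p1, p1, (p1⊥ ⊗ p1⊥)
    [Ax]  ⊢ p1, p1⊥
    [Ax]  ⊢ p1, p1⊥

Result: YES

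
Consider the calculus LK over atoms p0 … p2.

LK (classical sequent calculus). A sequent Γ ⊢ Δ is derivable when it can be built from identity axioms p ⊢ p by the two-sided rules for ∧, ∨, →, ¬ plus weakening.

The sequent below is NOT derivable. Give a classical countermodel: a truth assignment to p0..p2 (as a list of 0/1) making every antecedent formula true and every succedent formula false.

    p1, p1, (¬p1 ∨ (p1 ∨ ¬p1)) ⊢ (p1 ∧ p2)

Enumerate valuations to refute Γ ⊢ Δ:
  v=000: Γ:[p1=F, p1=F, (¬p1 ∨ (p1 ∨ ¬p1))=T] Δ:[(p1 ∧ p2)=F] refutes=False
  v=001: Γ:[p1=F, p1=F, (¬p1 ∨ (p1 ∨ ¬p1))=T] Δ:[(p1 ∧ p2)=F] refutes=False
  v=010: Γ:[p1=T, p1=T, (¬p1 ∨ (p1 ∨ ¬p1))=T] Δ:[(p1 ∧ p2)=F] refutes=True  ← countermodel

Result: [0, 1, 0]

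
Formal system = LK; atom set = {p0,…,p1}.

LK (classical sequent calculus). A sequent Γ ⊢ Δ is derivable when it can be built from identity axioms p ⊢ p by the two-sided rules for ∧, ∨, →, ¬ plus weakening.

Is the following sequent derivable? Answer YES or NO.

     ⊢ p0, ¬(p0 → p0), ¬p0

Derivation (root first):
[¬R]  ⊢ p0, ¬(p0 → p0), ¬p0
  [¬R] p0 ⊢ p0, ¬(p0 → p0)
    [→L] p0, (p0 → p0) ⊢ p0
      [Ax] p0 ⊢ p0
      [Ax] p0 ⊢ p0

Result: YES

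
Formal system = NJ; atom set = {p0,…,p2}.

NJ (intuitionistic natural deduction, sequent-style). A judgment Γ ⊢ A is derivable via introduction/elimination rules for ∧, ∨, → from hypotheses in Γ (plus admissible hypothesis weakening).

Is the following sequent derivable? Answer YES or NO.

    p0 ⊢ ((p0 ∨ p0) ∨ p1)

Derivation trace:
[∨I₁] p0 ⊢ ((p0 ∨ p0) ∨ p1)
  [∨I₂] p0 ⊢ (p0 ∨ p0)
    [Ax] p0 ⊢ p0

Result: YES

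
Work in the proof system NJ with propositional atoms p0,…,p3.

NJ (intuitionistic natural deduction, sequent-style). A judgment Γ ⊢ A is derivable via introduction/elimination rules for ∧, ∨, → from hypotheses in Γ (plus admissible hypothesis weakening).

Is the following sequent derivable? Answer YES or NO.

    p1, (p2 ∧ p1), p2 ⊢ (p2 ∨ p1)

Derivation trace:
[∨I₂] p1, (p2 ∧ p1), p2 ⊢ (p2 ∨ p1)
  [Wk] p1, (p2 ∧ p1), p2 ⊢ p1
    [Wk] p1, (p2 ∧ p1) ⊢ p1
      [Ax] p1 ⊢ p1

Result: YES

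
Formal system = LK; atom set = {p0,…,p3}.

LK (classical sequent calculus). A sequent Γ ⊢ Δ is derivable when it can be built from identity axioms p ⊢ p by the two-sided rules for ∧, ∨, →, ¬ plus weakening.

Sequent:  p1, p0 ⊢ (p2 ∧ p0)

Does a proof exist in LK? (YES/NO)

Search for a countermodel by truth-table:
  v=0000: Γ:[p1=F, p0=F] Δ:[(p2 ∧ p0)=F] refutes=False
  v=0001: Γ:[p1=F, p0=F] Δ:[(p2 ∧ p0)=F] refutes=False
  v=0010: Γ:[p1=F, p0=F] Δ:[(p2 ∧ p0)=F] refutes=False
  v=0011: Γ:[p1=F, p0=F] Δ:[(p2 ∧ p0)=F] refutes=False
  v=0100: Γ:[p1=T, p0=F] Δ:[(p2 ∧ p0)=F] refutes=False
  v=0101: Γ:[p1=T, p0=F] Δ:[(p2 ∧ p0)=F] refutes=False
  v=0110: Γ:[p1=T, p0=F] Δ:[(p2 ∧ p0)=F] refutes=False
  v=0111: Γ:[p1=T, p0=F] Δ:[(p2 ∧ p0)=F] refutes=False
  v=1000: Γ:[p1=F, p0=T] Δ:[(p2 ∧ p0)=F] refutes=False
  v=1001: Γ:[p1=F, p0=T] Δ:[(p2 ∧ p0)=F] refutes=False
  v=1010: Γ:[p1=F, p0=T] Δ:[(p2 ∧ p0)=T] refutes=False
  v=1011: Γ:[p1=F, p0=T] Δ:[(p2 ∧ p0)=T] refutes=False
  v=1100: Γ:[p1=T, p0=T] Δ:[(p2 ∧ p0)=F] refutes=True  ← countermodel

Result: NO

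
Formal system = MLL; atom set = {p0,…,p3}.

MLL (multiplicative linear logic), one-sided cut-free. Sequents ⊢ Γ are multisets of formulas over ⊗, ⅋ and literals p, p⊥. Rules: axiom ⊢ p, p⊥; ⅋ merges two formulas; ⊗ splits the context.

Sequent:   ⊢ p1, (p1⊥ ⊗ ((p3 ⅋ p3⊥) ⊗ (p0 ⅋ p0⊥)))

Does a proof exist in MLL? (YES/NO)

Derivation trace:
[⊗]  ⊢ p1, (p1⊥ ⊗ ((p3 ⅋ p3⊥) ⊗ (p0 ⅋ p0⊥)))
  [Ax]  ⊢ p1, p1⊥
  [⊗]  ⊢ ((p3 ⅋ p3⊥) ⊗ (p0 ⅋ p0⊥))
    [⅋]  ⊢ (p3 ⅋ p3⊥)
      [Ax]  ⊢ p3, p3⊥
    [⅋]  ⊢ (p0 ⅋ p0⊥)
      [Ax]  ⊢ p0, p0⊥

Result: YES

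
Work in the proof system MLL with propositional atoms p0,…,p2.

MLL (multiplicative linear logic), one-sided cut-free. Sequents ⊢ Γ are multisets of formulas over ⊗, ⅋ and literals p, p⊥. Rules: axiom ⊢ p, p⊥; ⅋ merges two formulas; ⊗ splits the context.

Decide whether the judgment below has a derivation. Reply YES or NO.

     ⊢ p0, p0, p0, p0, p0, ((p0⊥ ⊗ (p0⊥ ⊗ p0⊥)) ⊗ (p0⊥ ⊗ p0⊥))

Proof tree:
[⊗]  ⊢ p0, p0, p0, p0, p0, ((p0⊥ ⊗ (p0⊥ ⊗ p0⊥)) ⊗ (p0⊥ ⊗ p0⊥))
  [⊗]  ⊢ p0, p0, p0, (p0⊥ ⊗ (p0⊥ ⊗ p0⊥))
    [Ax]  ⊢ p0, p0⊥
    [⊗]  ⊢ p0, p0, (p0⊥ ⊗ p0⊥)
      [Ax]  ⊢ p0, p0⊥
      [Ax]  ⊢ p0, p0⊥
  [⊗]  ⊢ p0, p0, (p0⊥ ⊗ p0⊥)
    [Ax]  ⊢ p0, p0⊥
    [Ax]  ⊢ p0, p0⊥

Result: YES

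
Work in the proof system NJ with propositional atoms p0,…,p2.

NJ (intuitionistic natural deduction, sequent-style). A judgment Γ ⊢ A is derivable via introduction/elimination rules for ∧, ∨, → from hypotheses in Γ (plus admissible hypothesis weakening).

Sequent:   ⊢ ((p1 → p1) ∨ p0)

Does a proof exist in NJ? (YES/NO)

Derivation (root first):
[∨I₁]  ⊢ ((p1 → p1) ∨ p0)
  [→I]  ⊢ (p1 → p1)
    [Ax] p1 ⊢ p1

Result: YES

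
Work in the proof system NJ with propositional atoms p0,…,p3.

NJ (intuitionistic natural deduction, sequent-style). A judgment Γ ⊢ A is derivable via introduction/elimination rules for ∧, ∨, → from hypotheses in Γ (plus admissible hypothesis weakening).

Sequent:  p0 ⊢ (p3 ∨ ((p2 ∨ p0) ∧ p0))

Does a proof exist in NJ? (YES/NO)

Derivation (root first):
[∨I₂] p0 ⊢ (p3 ∨ ((p2 ∨ p0) ∧ p0))
  [∧I] p0 ⊢ ((p2 ∨ p0) ∧ p0)
    [∨I₂] p0 ⊢ (p2 ∨ p0)
      [Ax] p0 ⊢ p0
    [Ax] p0 ⊢ p0

Result: YES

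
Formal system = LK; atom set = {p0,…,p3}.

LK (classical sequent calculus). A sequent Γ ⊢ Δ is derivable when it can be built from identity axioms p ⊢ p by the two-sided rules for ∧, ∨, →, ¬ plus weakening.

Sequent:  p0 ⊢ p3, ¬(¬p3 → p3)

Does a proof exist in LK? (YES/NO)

Derivation trace:
[WL] p0 ⊢ p3, ¬(¬p3 → p3)
  [¬R]  ⊢ p3, ¬(¬p3 → p3)
    [→L] (¬p3 → p3) ⊢ p3
      [¬R]  ⊢ p3, ¬p3
        [Ax] p3 ⊢ p3
      [Ax] p3 ⊢ p3

Result: YES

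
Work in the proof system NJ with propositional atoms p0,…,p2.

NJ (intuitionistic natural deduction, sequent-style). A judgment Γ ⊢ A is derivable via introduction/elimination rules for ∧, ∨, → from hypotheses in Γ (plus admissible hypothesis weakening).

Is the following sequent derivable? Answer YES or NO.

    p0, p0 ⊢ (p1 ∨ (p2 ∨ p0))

Derivation (root first):
[∨I₂] p0, p0 ⊢ (p1 ∨ (p2 ∨ p0))
  [Wk] p0, p0 ⊢ (p2 ∨ p0)
    [∨I₂] p0 ⊢ (p2 ∨ p0)
      [Ax] p0 ⊢ p0

Result: YES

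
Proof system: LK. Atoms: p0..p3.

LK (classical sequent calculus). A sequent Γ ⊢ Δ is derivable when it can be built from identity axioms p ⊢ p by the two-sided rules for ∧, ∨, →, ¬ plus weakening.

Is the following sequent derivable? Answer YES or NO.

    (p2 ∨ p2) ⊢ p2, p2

Derivation trace:
[WR] (p2 ∨ p2) ⊢ p2, p2
  [∨L] (p2 ∨ p2) ⊢ p2
    [Ax] p2 ⊢ p2
    [Ax] p2 ⊢ p2

Result: YES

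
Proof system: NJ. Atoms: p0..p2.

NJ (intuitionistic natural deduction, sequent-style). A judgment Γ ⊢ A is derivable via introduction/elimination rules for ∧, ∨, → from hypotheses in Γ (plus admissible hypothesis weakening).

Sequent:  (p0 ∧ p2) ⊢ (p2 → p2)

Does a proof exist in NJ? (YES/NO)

Derivation trace:
[Wk] (p0 ∧ p2) ⊢ (p2 → p2)
  [→I]  ⊢ (p2 → p2)
    [Ax] p2 ⊢ p2

Result: YES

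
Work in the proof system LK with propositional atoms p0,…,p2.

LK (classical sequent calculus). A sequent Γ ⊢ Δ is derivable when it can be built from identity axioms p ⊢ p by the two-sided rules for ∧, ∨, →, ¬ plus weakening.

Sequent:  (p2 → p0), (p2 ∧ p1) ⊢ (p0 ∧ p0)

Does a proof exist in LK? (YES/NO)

Derivation trace:
[∧L] (p2 → p0), (p2 ∧ p1) ⊢ (p0 ∧ p0)
  [→L] p1, p2, (p2 → p0) ⊢ (p0 ∧ p0)
    [WL] p2, p1 ⊢ p2
      [Ax] p2 ⊢ p2
    [∧R] p0 ⊢ (p0 ∧ p0)
      [Ax] p0 ⊢ p0
      [Ax] p0 ⊢ p0

Result: YES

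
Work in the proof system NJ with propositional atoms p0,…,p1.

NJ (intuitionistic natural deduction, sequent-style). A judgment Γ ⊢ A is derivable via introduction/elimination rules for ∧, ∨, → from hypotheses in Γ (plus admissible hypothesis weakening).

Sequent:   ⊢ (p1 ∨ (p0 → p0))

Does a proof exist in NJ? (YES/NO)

Proof tree:
[∨I₂]  ⊢ (p1 ∨ (p0 → p0))
  [→I]  ⊢ (p0 → p0)
    [Ax] p0 ⊢ p0

Result: YES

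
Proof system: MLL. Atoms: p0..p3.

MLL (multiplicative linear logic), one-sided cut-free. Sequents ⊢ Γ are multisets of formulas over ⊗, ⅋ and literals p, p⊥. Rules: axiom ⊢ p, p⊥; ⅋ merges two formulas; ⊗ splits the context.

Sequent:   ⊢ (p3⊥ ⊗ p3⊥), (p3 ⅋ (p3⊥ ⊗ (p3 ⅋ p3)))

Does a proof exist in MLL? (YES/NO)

Derivation trace:
[⅋]  ⊢ (p3⊥ ⊗ p3⊥), (p3 ⅋ (p3⊥ ⊗ (p3 ⅋ p3)))
  [⊗]  ⊢ p3, (p3⊥ ⊗ p3⊥), (p3⊥ ⊗ (p3 ⅋ p3))
    [Ax]  ⊢ p3, p3⊥
    [⅋]  ⊢ (p3⊥ ⊗ p3⊥), (p3 ⅋ p3)
      [⊗]  ⊢ p3, p3, (p3⊥ ⊗ p3⊥)
        [Ax]  ⊢ p3, p3⊥
        [Ax]  ⊢ p3, p3⊥

Result: YES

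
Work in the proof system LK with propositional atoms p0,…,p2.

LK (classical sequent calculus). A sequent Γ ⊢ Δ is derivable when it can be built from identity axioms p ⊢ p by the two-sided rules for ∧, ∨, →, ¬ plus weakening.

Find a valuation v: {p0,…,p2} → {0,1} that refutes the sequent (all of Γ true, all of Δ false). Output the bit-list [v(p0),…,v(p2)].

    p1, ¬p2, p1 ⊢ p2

Search for a countermodel by truth-table:
  v=000: Γ:[p1=F, ¬p2=T, p1=F] Δ:[p2=F] refutes=False
  v=001: Γ:[p1=F, ¬p2=F, p1=F] Δ:[p2=T] refutes=False
  v=010: Γ:[p1=T, ¬p2=T, p1=T] Δ:[p2=F] refutes=True  ← countermodel

Result: [0, 1, 0]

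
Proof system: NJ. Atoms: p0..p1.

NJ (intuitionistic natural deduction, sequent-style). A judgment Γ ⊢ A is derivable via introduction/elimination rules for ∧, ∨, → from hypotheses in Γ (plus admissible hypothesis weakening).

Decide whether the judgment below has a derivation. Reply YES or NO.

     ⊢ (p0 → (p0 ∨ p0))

Derivation (root first):
[→I]  ⊢ (p0 → (p0 ∨ p0))
  [∨I₂] p0 ⊢ (p0 ∨ p0)
    [Ax] p0 ⊢ p0

Result: YES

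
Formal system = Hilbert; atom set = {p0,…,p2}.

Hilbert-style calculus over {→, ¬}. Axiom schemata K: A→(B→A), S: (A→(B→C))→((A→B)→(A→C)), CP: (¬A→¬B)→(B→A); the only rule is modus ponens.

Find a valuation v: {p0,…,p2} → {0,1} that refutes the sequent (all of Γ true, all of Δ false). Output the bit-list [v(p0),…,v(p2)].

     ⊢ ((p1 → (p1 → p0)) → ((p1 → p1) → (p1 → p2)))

Enumerate valuations to refute Γ ⊢ Δ:
  v=000: Γ:[] Δ:[((p1 → (p1 → p0)) → ((p1 → p1) → (p1 → p2)))=T] refutes=False
  v=001: Γ:[] Δ:[((p1 → (p1 → p0)) → ((p1 → p1) → (p1 → p2)))=T] refutes=False
  v=010: Γ:[] Δ:[((p1 → (p1 → p0)) → ((p1 → p1) → (p1 → p2)))=T] refutes=False
  v=011: Γ:[] Δ:[((p1 → (p1 → p0)) → ((p1 → p1) → (p1 → p2)))=T] refutes=False
  v=100: Γ:[] Δ:[((p1 → (p1 → p0)) → ((p1 → p1) → (p1 → p2)))=T] refutes=False
  v=101: Γ:[] Δ:[((p1 → (p1 → p0)) → ((p1 → p1) → (p1 → p2)))=T] refutes=False
  v=110: Γ:[] Δ:[((p1 → (p1 → p0)) → ((p1 → p1) → (p1 → p2)))=F] refutes=True  ← countermodel

Result: [1, 1, 0]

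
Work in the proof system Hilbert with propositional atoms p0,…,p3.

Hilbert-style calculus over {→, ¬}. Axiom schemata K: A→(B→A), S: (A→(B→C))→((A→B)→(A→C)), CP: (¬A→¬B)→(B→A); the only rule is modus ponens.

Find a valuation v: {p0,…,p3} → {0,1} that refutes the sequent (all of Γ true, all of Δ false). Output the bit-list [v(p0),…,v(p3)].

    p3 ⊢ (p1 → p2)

Truth-table refutation:
  v=0000: Γ:[p3=F] Δ:[(p1 → p2)=T] refutes=False
  v=0001: Γ:[p3=T] Δ:[(p1 → p2)=T] refutes=False
  v=0010: Γ:[p3=F] Δ:[(p1 → p2)=T] refutes=False
  v=0011: Γ:[p3=T] Δ:[(p1 → p2)=T] refutes=False
  v=0100: Γ:[p3=F] Δ:[(p1 → p2)=F] refutes=False
  v=0101: Γ:[p3=T] Δ:[(p1 → p2)=F] refutes=True  ← countermodel

Result: [0, 1, 0, 1]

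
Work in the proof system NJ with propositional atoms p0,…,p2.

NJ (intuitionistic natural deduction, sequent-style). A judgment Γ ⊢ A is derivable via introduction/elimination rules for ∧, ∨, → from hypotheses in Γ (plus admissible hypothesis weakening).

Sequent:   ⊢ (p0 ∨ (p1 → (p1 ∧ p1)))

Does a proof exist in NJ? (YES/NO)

Derivation (root first):
[∨I₂]  ⊢ (p0 ∨ (p1 → (p1 ∧ p1)))
  [→I]  ⊢ (p1 → (p1 ∧ p1))
    [∧I] p1 ⊢ (p1 ∧ p1)
      [Ax] p1 ⊢ p1
      [Ax] p1 ⊢ p1

Result: YES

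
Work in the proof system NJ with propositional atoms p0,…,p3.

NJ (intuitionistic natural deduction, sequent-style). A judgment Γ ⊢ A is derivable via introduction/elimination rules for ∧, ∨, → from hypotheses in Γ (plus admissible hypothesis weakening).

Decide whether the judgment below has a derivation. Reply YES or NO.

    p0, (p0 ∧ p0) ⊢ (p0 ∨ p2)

Proof tree:
[Wk] p0, (p0 ∧ p0) ⊢ (p0 ∨ p2)
  [∨I₁] p0 ⊢ (p0 ∨ p2)
    [Ax] p0 ⊢ p0

Result: YES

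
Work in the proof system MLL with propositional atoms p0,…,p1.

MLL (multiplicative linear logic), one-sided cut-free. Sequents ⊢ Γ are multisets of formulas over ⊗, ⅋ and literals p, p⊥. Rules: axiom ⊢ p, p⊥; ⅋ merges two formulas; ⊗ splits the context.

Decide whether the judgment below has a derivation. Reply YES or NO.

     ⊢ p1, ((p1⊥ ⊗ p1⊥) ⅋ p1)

Derivation trace:
[⅋]  ⊢ p1, ((p1⊥ ⊗ p1⊥) ⅋ p1)
  [⊗]  ⊢ p1, p1, (p1⊥ ⊗ p1⊥)
    [Ax]  ⊢ p1, p1⊥
    [Ax]  ⊢ p1, p1⊥

Result: YES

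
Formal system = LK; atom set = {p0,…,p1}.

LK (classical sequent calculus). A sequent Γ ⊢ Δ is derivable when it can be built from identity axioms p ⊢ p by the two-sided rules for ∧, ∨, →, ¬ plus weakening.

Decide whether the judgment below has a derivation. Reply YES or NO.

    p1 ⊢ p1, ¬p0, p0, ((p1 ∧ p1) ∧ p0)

Derivation (root first):
[∧R] p1 ⊢ p1, ¬p0, p0, ((p1 ∧ p1) ∧ p0)
  [∧R] p1 ⊢ p1, (p1 ∧ p1)
    [WR] p1 ⊢ p1, p1
      [Ax] p1 ⊢ p1
    [WR] p1 ⊢ p1, p1
      [Ax] p1 ⊢ p1
  [WR]  ⊢ p0, ¬p0, p0
    [¬R]  ⊢ p0, ¬p0
      [Ax] p0 ⊢ p0

Result: YES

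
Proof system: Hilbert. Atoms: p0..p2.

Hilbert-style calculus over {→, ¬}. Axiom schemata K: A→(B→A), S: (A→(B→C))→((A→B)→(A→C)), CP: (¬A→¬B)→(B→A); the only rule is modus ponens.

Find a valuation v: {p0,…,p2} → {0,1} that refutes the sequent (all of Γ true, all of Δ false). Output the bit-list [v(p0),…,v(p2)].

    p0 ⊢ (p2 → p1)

Enumerate valuations to refute Γ ⊢ Δ:
  v=000: Γ:[p0=F] Δ:[(p2 → p1)=T] refutes=False
  v=001: Γ:[p0=F] Δ:[(p2 → p1)=F] refutes=False
  v=010: Γ:[p0=F] Δ:[(p2 → p1)=T] refutes=False
  v=011: Γ:[p0=F] Δ:[(p2 → p1)=T] refutes=False
  v=100: Γ:[p0=T] Δ:[(p2 → p1)=T] refutes=False
  v=101: Γ:[p0=T] Δ:[(p2 → p1)=F] refutes=True  ← countermodel

Result: [1, 0, 1]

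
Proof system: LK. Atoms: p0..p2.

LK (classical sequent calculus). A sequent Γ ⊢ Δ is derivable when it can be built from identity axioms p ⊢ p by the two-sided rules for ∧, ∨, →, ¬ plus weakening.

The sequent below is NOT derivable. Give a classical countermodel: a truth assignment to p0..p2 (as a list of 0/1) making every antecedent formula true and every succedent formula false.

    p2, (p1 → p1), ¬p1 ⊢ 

Search for a countermodel by truth-table:
  v=000: Γ:[p2=F, (p1 → p1)=T, ¬p1=T] Δ:[] refutes=False
  v=001: Γ:[p2=T, (p1 → p1)=T, ¬p1=T] Δ:[] refutes=True  ← countermodel

Result: [0, 0, 1]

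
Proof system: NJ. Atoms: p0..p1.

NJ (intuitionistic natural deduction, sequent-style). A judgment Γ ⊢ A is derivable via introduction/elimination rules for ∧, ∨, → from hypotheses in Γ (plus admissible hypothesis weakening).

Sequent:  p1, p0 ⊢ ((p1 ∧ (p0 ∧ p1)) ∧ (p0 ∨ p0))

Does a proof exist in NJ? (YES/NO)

Derivation (root first):
[∧I] p1, p0 ⊢ ((p1 ∧ (p0 ∧ p1)) ∧ (p0 ∨ p0))
  [∧I] p1, p0 ⊢ (p1 ∧ (p0 ∧ p1))
    [Ax] p1 ⊢ p1
    [Wk] p1, p0, p1 ⊢ (p0 ∧ p1)
      [∧I] p1, p0 ⊢ (p0 ∧ p1)
        [Ax] p0 ⊢ p0
        [Ax] p1 ⊢ p1
  [∨I₂] p0 ⊢ (p0 ∨ p0)
    [Ax] p0 ⊢ p0

Result: YES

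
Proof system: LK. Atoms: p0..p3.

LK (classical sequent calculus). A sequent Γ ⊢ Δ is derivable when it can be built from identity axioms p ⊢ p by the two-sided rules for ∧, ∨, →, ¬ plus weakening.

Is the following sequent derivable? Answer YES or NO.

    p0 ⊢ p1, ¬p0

Search for a countermodel by truth-table:
  v=0000: Γ:[p0=F] Δ:[p1=F, ¬p0=T] refutes=False
  v=0001: Γ:[p0=F] Δ:[p1=F, ¬p0=T] refutes=False
  v=0010: Γ:[p0=F] Δ:[p1=F, ¬p0=T] refutes=False
  v=0011: Γ:[p0=F] Δ:[p1=F, ¬p0=T] refutes=False
  v=0100: Γ:[p0=F] Δ:[p1=T, ¬p0=T] refutes=False
  v=0101: Γ:[p0=F] Δ:[p1=T, ¬p0=T] refutes=False
  v=0110: Γ:[p0=F] Δ:[p1=T, ¬p0=T] refutes=False
  v=0111: Γ:[p0=F] Δ:[p1=T, ¬p0=T] refutes=False
  v=1000: Γ:[p0=T] Δ:[p1=F, ¬p0=F] refutes=True  ← countermodel

Result: NO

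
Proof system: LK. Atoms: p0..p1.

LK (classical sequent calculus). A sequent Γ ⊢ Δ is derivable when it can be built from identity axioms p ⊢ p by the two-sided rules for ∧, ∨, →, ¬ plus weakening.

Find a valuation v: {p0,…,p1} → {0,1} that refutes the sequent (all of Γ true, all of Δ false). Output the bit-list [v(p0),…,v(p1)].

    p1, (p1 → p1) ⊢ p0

Search for a countermodel by truth-table:
  v=00: Γ:[p1=F, (p1 → p1)=T] Δ:[p0=F] refutes=False
  v=01: Γ:[p1=T, (p1 → p1)=T] Δ:[p0=F] refutes=True  ← countermodel

Result: [0, 1]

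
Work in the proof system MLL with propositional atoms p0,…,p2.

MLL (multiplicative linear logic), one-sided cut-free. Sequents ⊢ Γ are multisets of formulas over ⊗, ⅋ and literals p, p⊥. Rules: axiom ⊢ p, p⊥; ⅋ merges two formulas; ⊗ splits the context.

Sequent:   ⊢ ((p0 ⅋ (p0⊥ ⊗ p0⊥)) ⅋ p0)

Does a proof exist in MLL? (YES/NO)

Derivation (root first):
[⅋]  ⊢ ((p0 ⅋ (p0⊥ ⊗ p0⊥)) ⅋ p0)
  [⅋]  ⊢ p0, (p0 ⅋ (p0⊥ ⊗ p0⊥))
    [⊗]  ⊢ p0, p0, (p0⊥ ⊗ p0⊥)
      [Ax]  ⊢ p0, p0⊥
      [Ax]  ⊢ p0, p0⊥

Result: YES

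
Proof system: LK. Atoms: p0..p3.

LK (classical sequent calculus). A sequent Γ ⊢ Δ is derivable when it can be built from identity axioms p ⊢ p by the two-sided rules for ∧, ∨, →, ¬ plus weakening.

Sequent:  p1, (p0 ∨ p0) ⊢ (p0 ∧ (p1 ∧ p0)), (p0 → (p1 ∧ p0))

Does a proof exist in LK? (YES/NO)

Derivation trace:
[→R] p1, (p0 ∨ p0) ⊢ (p0 ∧ (p1 ∧ p0)), (p0 → (p1 ∧ p0))
  [∧R] p1, (p0 ∨ p0), p0 ⊢ (p1 ∧ p0), (p0 ∧ (p1 ∧ p0))
    [∨L] p1, (p0 ∨ p0) ⊢ (p1 ∧ p0), p0
      [∧R] p1, p0 ⊢ (p1 ∧ p0)
        [Ax] p1 ⊢ p1
        [Ax] p0 ⊢ p0
      [Ax] p0 ⊢ p0
    [∧R] p1, p0 ⊢ (p1 ∧ p0)
      [Ax] p1 ⊢ p1
      [Ax] p0 ⊢ p0

Result: YES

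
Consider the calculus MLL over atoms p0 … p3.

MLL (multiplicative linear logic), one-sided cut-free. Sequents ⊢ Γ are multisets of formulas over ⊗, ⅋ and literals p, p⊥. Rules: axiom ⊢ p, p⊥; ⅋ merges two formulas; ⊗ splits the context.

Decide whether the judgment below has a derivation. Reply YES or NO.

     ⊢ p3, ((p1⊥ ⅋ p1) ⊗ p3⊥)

Derivation trace:
[⊗]  ⊢ p3, ((p1⊥ ⅋ p1) ⊗ p3⊥)
  [⅋]  ⊢ (p1⊥ ⅋ p1)
    [Ax]  ⊢ p1, p1⊥
  [Ax]  ⊢ p3, p3⊥

Result: YES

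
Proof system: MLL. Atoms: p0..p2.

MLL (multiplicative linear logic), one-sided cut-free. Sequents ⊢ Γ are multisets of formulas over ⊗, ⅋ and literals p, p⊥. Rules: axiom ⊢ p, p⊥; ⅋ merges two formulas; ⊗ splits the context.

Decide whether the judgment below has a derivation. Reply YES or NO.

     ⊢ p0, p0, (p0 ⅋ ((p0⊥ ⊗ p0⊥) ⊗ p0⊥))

Proof tree:
[⅋]  ⊢ p0, p0, (p0 ⅋ ((p0⊥ ⊗ p0⊥) ⊗ p0⊥))
  [⊗]  ⊢ p0, p0, p0, ((p0⊥ ⊗ p0⊥) ⊗ p0⊥)
    [⊗]  ⊢ p0, p0, (p0⊥ ⊗ p0⊥)
      [Ax]  ⊢ p0, p0⊥
      [Ax]  ⊢ p0, p0⊥
    [Ax]  ⊢ p0, p0⊥

Result: YES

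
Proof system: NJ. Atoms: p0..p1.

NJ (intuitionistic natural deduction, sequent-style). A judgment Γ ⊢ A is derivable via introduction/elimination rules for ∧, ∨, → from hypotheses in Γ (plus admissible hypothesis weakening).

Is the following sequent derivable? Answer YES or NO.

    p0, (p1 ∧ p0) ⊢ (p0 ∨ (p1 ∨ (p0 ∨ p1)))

Proof tree:
[∨I₂] p0, (p1 ∧ p0) ⊢ (p0 ∨ (p1 ∨ (p0 ∨ p1)))
  [Wk] p0, (p1 ∧ p0) ⊢ (p1 ∨ (p0 ∨ p1))
    [∨I₂] p0 ⊢ (p1 ∨ (p0 ∨ p1))
      [∨I₁] p0 ⊢ (p0 ∨ p1)
        [Ax] p0 ⊢ p0

Result: YES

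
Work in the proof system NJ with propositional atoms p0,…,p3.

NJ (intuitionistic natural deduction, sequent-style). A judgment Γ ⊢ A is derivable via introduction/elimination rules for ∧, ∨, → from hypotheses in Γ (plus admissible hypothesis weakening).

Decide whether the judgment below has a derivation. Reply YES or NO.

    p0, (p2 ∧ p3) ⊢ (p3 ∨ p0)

Proof tree:
[Wk] p0, (p2 ∧ p3) ⊢ (p3 ∨ p0)
  [∨I₂] p0 ⊢ (p3 ∨ p0)
    [Ax] p0 ⊢ p0

Result: YES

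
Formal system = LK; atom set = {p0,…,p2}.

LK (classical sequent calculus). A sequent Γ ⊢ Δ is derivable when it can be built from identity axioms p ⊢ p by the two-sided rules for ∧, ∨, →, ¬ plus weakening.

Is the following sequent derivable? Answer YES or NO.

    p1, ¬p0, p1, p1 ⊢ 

Truth-table refutation:
  v=000: Γ:[p1=F, ¬p0=T, p1=F, p1=F] Δ:[] refutes=False
  v=001: Γ:[p1=F, ¬p0=T, p1=F, p1=F] Δ:[] refutes=False
  v=010: Γ:[p1=T, ¬p0=T, p1=T, p1=T] Δ:[] refutes=True  ← countermodel

Result: NO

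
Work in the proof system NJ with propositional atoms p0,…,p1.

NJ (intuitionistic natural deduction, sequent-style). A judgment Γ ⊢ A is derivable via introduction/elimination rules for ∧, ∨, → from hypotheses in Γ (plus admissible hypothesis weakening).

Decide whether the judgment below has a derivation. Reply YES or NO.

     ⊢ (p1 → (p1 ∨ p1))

Derivation trace:
[→I]  ⊢ (p1 → (p1 ∨ p1))
  [∨I₂] p1 ⊢ (p1 ∨ p1)
    [Ax] p1 ⊢ p1

Result: YES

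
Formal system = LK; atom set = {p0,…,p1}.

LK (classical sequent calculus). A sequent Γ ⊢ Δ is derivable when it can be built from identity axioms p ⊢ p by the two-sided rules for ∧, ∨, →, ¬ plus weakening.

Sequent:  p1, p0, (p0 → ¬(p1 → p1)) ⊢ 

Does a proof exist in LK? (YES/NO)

Proof tree:
[→L] p1, p0, (p0 → ¬(p1 → p1)) ⊢ 
  [Ax] p0 ⊢ p0
  [¬L] p1, ¬(p1 → p1) ⊢ 
    [→R] p1 ⊢ (p1 → p1)
      [WL] p1, p1 ⊢ p1
        [Ax] p1 ⊢ p1

Result: YES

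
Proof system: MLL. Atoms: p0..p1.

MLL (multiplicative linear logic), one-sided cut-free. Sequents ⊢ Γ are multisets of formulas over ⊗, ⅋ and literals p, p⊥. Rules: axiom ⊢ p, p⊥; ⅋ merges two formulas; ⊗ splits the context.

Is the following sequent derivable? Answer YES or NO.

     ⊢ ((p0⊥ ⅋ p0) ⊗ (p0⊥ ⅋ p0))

Proof tree:
[⊗]  ⊢ ((p0⊥ ⅋ p0) ⊗ (p0⊥ ⅋ p0))
  [⅋]  ⊢ (p0⊥ ⅋ p0)
    [Ax]  ⊢ p0, p0⊥
  [⅋]  ⊢ (p0⊥ ⅋ p0)
    [Ax]  ⊢ p0, p0⊥

Result: YES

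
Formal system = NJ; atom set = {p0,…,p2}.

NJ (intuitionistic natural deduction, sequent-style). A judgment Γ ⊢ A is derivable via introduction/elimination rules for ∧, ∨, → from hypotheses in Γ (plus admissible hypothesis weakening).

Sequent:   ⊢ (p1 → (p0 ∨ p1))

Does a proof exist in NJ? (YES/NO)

Derivation trace:
[→I]  ⊢ (p1 → (p0 ∨ p1))
  [∨I₂] p1 ⊢ (p0 ∨ p1)
    [Ax] p1 ⊢ p1

Result: YES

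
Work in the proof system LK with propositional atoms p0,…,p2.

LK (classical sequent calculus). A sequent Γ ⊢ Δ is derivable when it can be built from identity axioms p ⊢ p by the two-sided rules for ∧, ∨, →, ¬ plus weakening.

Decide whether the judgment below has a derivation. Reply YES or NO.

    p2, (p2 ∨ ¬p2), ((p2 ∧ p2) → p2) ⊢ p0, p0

Search for a countermodel by truth-table:
  v=000: Γ:[p2=F, (p2 ∨ ¬p2)=T, ((p2 ∧ p2) → p2)=T] Δ:[p0=F, p0=F] refutes=False
  v=001: Γ:[p2=T, (p2 ∨ ¬p2)=T, ((p2 ∧ p2) → p2)=T] Δ:[p0=F, p0=F] refutes=True  ← countermodel

Result: NO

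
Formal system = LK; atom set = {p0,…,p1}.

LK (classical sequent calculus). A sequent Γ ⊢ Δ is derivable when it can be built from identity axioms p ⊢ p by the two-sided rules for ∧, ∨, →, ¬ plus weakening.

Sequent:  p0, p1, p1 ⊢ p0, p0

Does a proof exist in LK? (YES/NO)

Proof tree:
[WL] p0, p1, p1 ⊢ p0, p0
  [WL] p0, p1 ⊢ p0, p0
    [WR] p0 ⊢ p0, p0
      [Ax] p0 ⊢ p0

Result: YES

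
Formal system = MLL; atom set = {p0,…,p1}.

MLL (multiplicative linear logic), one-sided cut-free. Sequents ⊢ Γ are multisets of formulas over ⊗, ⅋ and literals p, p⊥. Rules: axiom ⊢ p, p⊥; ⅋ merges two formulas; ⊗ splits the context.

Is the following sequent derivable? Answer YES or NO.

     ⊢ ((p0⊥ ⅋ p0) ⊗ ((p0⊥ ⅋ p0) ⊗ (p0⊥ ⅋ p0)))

Derivation trace:
[⊗]  ⊢ ((p0⊥ ⅋ p0) ⊗ ((p0⊥ ⅋ p0) ⊗ (p0⊥ ⅋ p0)))
  [⅋]  ⊢ (p0⊥ ⅋ p0)
    [Ax]  ⊢ p0, p0⊥
  [⊗]  ⊢ ((p0⊥ ⅋ p0) ⊗ (p0⊥ ⅋ p0))
    [⅋]  ⊢ (p0⊥ ⅋ p0)
      [Ax]  ⊢ p0, p0⊥
    [⅋]  ⊢ (p0⊥ ⅋ p0)
      [Ax]  ⊢ p0, p0⊥

Result: YES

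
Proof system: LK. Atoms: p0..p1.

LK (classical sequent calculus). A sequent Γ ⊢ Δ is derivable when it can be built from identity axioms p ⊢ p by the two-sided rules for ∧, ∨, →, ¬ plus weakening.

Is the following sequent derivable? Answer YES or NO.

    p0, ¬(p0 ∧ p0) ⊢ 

Derivation trace:
[¬L] p0, ¬(p0 ∧ p0) ⊢ 
  [∧R] p0 ⊢ (p0 ∧ p0)
    [Ax] p0 ⊢ p0
    [Ax] p0 ⊢ p0

Result: YES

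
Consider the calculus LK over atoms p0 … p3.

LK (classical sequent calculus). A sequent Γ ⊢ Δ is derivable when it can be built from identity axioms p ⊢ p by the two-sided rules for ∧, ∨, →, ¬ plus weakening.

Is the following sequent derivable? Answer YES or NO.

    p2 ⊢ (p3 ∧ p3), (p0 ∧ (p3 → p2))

Enumerate valuations to refute Γ ⊢ Δ:
  v=0000: Γ:[p2=F] Δ:[(p3 ∧ p3)=F, (p0 ∧ (p3 → p2))=F] refutes=False
  v=0001: Γ:[p2=F] Δ:[(p3 ∧ p3)=T, (p0 ∧ (p3 → p2))=F] refutes=False
  v=0010: Γ:[p2=T] Δ:[(p3 ∧ p3)=F, (p0 ∧ (p3 → p2))=F] refutes=True  ← countermodel

Result: NO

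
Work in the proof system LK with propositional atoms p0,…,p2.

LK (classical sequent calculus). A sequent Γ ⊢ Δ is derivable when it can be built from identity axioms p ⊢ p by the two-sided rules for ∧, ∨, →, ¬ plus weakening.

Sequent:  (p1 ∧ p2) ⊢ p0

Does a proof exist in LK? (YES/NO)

Enumerate valuations to refute Γ ⊢ Δ:
  v=000: Γ:[(p1 ∧ p2)=F] Δ:[p0=F] refutes=False
  v=001: Γ:[(p1 ∧ p2)=F] Δ:[p0=F] refutes=False
  v=010: Γ:[(p1 ∧ p2)=F] Δ:[p0=F] refutes=False
  v=011: Γ:[(p1 ∧ p2)=T] Δ:[p0=F] refutes=True  ← countermodel

Result: NO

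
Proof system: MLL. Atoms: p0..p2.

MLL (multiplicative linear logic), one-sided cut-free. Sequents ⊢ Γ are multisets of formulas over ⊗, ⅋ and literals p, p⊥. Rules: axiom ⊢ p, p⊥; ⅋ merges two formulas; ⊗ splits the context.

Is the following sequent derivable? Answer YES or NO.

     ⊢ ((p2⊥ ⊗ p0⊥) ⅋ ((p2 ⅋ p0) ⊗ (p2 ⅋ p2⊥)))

Proof tree:
[⅋]  ⊢ ((p2⊥ ⊗ p0⊥) ⅋ ((p2 ⅋ p0) ⊗ (p2 ⅋ p2⊥)))
  [⊗]  ⊢ (p2⊥ ⊗ p0⊥), ((p2 ⅋ p0) ⊗ (p2 ⅋ p2⊥))
    [⅋]  ⊢ (p2⊥ ⊗ p0⊥), (p2 ⅋ p0)
      [⊗]  ⊢ p2, p0, (p2⊥ ⊗ p0⊥)
        [Ax]  ⊢ p2, p2⊥
        [Ax]  ⊢ p0, p0⊥
    [⅋]  ⊢ (p2 ⅋ p2⊥)
      [Ax]  ⊢ p2, p2⊥

Result: YES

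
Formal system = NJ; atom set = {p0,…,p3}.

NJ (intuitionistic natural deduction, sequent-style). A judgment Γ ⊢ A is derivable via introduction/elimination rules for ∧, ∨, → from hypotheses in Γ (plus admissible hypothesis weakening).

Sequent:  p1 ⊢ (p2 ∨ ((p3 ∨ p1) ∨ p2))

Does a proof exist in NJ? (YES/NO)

Proof tree:
[∨I₂] p1 ⊢ (p2 ∨ ((p3 ∨ p1) ∨ p2))
  [∨I₁] p1 ⊢ ((p3 ∨ p1) ∨ p2)
    [∨I₂] p1 ⊢ (p3 ∨ p1)
      [Ax] p1 ⊢ p1

Result: YES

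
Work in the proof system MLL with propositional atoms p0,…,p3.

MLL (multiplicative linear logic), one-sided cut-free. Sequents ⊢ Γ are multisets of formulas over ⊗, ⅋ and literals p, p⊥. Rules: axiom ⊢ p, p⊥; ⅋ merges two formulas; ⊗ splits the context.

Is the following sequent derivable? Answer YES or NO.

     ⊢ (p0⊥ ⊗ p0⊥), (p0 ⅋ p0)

Derivation (root first):
[⅋]  ⊢ (p0⊥ ⊗ p0⊥), (p0 ⅋ p0)
  [⊗]  ⊢ p0, p0, (p0⊥ ⊗ p0⊥)
    [Ax]  ⊢ p0, p0⊥
    [Ax]  ⊢ p0, p0⊥

Result: YES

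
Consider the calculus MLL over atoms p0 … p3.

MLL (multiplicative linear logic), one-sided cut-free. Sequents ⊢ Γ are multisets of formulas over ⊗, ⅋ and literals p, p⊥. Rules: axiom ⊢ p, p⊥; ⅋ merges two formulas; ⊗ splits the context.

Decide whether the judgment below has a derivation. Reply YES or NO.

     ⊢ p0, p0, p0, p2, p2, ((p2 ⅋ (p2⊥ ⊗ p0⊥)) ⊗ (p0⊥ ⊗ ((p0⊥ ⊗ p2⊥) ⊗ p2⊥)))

Proof tree:
[⊗]  ⊢ p0, p0, p0, p2, p2, ((p2 ⅋ (p2⊥ ⊗ p0⊥)) ⊗ (p0⊥ ⊗ ((p0⊥ ⊗ p2⊥) ⊗ p2⊥)))
  [⅋]  ⊢ p0, (p2 ⅋ (p2⊥ ⊗ p0⊥))
    [⊗]  ⊢ p2, p0, (p2⊥ ⊗ p0⊥)
      [Ax]  ⊢ p2, p2⊥
      [Ax]  ⊢ p0, p0⊥
  [⊗]  ⊢ p0, p0, p2, p2, (p0⊥ ⊗ ((p0⊥ ⊗ p2⊥) ⊗ p2⊥))
    [Ax]  ⊢ p0, p0⊥
    [⊗]  ⊢ p0, p2, p2, ((p0⊥ ⊗ p2⊥) ⊗ p2⊥)
      [⊗]  ⊢ p0, p2, (p0⊥ ⊗ p2⊥)
        [Ax]  ⊢ p0, p0⊥
        [Ax]  ⊢ p2, p2⊥
      [Ax]  ⊢ p2, p2⊥

Result: YES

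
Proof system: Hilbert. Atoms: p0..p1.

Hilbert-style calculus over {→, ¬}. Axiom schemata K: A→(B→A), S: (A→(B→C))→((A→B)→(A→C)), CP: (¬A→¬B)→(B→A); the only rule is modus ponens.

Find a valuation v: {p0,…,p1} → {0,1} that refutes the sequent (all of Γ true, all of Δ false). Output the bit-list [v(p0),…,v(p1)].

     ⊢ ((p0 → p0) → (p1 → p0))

Truth-table refutation:
  v=00: Γ:[] Δ:[((p0 → p0) → (p1 → p0))=T] refutes=False
  v=01: Γ:[] Δ:[((p0 → p0) → (p1 → p0))=F] refutes=True  ← countermodel

Result: [0, 1]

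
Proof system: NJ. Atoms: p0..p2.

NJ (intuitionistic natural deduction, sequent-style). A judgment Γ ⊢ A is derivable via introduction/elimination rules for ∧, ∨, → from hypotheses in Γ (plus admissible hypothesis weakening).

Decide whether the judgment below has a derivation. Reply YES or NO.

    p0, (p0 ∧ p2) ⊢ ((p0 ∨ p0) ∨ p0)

Proof tree:
[Wk] p0, (p0 ∧ p2) ⊢ ((p0 ∨ p0) ∨ p0)
  [∨I₁] p0 ⊢ ((p0 ∨ p0) ∨ p0)
    [∨I₂] p0 ⊢ (p0 ∨ p0)
      [Ax] p0 ⊢ p0

Result: YES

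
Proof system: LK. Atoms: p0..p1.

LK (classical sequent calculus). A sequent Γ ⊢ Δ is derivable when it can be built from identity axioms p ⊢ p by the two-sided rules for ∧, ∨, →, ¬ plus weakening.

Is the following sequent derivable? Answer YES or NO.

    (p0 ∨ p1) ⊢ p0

Enumerate valuations to refute Γ ⊢ Δ:
  v=00: Γ:[(p0 ∨ p1)=F] Δ:[p0=F] refutes=False
  v=01: Γ:[(p0 ∨ p1)=T] Δ:[p0=F] refutes=True  ← countermodel

Result: NO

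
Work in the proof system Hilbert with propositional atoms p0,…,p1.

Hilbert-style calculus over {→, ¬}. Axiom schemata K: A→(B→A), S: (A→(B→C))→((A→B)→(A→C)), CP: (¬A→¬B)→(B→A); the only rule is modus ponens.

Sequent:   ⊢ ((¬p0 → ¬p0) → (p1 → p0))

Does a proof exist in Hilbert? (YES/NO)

Search for a countermodel by truth-table:
  v=00: Γ:[] Δ:[((¬p0 → ¬p0) → (p1 → p0))=T] refutes=False
  v=01: Γ:[] Δ:[((¬p0 → ¬p0) → (p1 → p0))=F] refutes=True  ← countermodel

Result: NO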